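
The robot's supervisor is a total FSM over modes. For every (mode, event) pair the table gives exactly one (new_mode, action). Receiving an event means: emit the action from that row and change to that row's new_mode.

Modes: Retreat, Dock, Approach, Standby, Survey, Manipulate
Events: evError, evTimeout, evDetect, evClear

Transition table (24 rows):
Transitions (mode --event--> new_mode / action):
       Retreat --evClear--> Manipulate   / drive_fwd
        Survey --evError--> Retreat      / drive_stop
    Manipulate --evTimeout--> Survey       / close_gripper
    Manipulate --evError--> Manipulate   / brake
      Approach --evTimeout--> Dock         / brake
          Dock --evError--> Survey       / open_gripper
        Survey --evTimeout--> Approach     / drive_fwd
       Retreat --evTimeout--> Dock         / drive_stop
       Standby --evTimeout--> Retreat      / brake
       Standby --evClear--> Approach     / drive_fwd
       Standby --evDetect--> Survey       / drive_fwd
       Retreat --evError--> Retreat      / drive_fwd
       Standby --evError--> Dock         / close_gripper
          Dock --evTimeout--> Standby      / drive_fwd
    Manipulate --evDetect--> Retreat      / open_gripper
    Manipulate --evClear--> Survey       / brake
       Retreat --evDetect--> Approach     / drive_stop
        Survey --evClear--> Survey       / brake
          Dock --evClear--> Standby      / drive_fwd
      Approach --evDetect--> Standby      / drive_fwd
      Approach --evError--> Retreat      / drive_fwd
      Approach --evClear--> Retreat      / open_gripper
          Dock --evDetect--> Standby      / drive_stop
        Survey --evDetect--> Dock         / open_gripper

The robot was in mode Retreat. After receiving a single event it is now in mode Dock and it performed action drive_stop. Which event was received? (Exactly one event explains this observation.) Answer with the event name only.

try evError: (Retreat, evError) → (Retreat, drive_fwd)
try evTimeout: (Retreat, evTimeout) → (Dock, drive_stop)  ← matches
try evDetect: (Retreat, evDetect) → (Approach, drive_stop)
try evClear: (Retreat, evClear) → (Manipulate, drive_fwd)

evTimeout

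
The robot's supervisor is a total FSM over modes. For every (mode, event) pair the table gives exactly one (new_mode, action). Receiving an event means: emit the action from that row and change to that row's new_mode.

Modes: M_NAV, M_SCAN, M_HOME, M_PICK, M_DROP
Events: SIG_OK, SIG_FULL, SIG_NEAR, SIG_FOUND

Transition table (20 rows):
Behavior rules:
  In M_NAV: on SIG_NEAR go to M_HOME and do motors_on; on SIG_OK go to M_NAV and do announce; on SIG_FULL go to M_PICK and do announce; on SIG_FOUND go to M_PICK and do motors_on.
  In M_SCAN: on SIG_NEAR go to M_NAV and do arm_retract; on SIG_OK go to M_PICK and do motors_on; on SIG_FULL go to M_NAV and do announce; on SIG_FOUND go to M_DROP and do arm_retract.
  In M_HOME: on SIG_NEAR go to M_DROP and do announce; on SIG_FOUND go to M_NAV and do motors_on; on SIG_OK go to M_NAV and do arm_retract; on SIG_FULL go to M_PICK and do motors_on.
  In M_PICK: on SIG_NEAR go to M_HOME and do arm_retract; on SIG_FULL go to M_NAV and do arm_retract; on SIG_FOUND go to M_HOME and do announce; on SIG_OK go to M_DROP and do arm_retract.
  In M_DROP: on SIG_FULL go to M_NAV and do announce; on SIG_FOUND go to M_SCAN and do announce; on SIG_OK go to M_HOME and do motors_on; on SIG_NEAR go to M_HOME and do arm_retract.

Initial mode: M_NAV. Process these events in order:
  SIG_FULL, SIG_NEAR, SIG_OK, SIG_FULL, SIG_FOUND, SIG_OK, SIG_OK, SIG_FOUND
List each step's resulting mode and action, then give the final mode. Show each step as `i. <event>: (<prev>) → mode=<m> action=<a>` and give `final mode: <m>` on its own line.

final mode: M_PICK

1. SIG_FULL: (M_NAV) → mode=M_PICK action=announce
2. SIG_NEAR: (M_PICK) → mode=M_HOME action=arm_retract
3. SIG_OK: (M_HOME) → mode=M_NAV action=arm_retract
4. SIG_FULL: (M_NAV) → mode=M_PICK action=announce
5. SIG_FOUND: (M_PICK) → mode=M_HOME action=announce
6. SIG_OK: (M_HOME) → mode=M_NAV action=arm_retract
7. SIG_OK: (M_NAV) → mode=M_NAV action=announce
8. SIG_FOUND: (M_NAV) → mode=M_PICK action=motors_on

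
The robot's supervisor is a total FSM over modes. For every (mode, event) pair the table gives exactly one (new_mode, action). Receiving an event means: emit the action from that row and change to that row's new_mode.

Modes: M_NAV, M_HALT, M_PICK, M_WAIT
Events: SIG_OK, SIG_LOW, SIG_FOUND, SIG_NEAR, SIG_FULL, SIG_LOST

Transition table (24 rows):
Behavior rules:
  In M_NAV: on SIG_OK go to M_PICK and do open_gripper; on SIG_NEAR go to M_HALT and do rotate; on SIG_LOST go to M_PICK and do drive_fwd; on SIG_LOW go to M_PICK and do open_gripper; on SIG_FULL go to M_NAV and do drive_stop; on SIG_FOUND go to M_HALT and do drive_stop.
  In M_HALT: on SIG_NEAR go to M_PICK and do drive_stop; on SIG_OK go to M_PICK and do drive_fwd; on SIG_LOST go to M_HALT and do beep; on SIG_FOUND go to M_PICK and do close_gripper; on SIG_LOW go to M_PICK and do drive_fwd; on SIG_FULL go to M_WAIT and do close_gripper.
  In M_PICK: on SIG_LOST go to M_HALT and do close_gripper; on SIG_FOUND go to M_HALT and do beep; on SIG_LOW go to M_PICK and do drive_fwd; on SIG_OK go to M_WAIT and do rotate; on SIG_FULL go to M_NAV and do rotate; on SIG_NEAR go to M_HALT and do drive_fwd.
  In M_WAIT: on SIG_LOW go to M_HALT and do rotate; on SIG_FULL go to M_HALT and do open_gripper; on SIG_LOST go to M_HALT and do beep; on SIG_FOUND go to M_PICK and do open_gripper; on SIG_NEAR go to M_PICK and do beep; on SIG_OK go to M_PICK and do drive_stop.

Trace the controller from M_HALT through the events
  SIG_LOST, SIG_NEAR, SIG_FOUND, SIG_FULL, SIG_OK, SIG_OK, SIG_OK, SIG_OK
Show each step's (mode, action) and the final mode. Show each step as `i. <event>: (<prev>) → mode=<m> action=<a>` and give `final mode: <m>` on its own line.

final mode: M_WAIT

1. SIG_LOST: (M_HALT) → mode=M_HALT action=beep
2. SIG_NEAR: (M_HALT) → mode=M_PICK action=drive_stop
3. SIG_FOUND: (M_PICK) → mode=M_HALT action=beep
4. SIG_FULL: (M_HALT) → mode=M_WAIT action=close_gripper
5. SIG_OK: (M_WAIT) → mode=M_PICK action=drive_stop
6. SIG_OK: (M_PICK) → mode=M_WAIT action=rotate
7. SIG_OK: (M_WAIT) → mode=M_PICK action=drive_stop
8. SIG_OK: (M_PICK) → mode=M_WAIT action=rotate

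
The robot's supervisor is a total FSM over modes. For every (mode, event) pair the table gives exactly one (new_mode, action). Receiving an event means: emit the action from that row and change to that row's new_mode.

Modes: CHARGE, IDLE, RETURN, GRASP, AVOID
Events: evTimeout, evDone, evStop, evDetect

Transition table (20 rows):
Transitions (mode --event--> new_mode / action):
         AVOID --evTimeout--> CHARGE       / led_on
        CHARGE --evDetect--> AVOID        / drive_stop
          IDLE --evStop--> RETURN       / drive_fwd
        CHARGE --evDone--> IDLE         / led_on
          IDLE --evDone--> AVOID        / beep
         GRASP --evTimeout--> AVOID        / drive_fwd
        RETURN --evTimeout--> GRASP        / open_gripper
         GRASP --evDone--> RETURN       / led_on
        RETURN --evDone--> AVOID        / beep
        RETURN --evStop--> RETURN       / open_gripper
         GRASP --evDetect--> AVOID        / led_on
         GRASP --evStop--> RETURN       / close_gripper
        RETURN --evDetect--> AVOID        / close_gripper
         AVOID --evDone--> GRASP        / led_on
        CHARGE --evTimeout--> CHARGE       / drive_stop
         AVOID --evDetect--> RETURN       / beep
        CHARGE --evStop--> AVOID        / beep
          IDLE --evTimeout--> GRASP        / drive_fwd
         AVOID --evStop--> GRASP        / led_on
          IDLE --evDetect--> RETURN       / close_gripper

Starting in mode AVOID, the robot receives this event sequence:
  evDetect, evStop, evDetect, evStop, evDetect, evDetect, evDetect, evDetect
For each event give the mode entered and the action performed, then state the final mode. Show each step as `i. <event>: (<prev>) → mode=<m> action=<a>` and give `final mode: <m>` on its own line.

1. evDetect: (AVOID) → mode=RETURN action=beep
2. evStop: (RETURN) → mode=RETURN action=open_gripper
3. evDetect: (RETURN) → mode=AVOID action=close_gripper
4. evStop: (AVOID) → mode=GRASP action=led_on
5. evDetect: (GRASP) → mode=AVOID action=led_on
6. evDetect: (AVOID) → mode=RETURN action=beep
7. evDetect: (RETURN) → mode=AVOID action=close_gripper
8. evDetect: (AVOID) → mode=RETURN action=beep

final mode: RETURN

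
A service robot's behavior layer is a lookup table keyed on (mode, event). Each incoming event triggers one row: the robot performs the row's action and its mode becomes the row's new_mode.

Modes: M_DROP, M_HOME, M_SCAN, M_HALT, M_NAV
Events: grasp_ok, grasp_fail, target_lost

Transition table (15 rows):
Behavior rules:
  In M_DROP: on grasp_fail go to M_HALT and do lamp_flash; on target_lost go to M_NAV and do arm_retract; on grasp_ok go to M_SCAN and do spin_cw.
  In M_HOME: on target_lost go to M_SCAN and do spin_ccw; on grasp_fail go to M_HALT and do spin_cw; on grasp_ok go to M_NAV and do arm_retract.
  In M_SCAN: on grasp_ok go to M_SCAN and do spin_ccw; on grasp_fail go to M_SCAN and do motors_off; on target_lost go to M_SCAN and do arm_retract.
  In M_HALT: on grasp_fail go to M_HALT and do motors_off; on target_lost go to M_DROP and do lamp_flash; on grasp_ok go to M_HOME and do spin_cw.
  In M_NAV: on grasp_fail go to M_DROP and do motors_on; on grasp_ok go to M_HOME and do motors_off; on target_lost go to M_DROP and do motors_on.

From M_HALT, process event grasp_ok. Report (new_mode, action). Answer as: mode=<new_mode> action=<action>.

mode=M_HOME action=spin_cw

current mode = M_HALT; filter table to that mode:
  (M_HALT, grasp_fail) → (M_HALT, motors_off)
  (M_HALT, target_lost) → (M_DROP, lamp_flash)
  (M_HALT, grasp_ok) → (M_HOME, spin_cw)  ← event matches
event = grasp_ok selects (M_HOME, spin_cw)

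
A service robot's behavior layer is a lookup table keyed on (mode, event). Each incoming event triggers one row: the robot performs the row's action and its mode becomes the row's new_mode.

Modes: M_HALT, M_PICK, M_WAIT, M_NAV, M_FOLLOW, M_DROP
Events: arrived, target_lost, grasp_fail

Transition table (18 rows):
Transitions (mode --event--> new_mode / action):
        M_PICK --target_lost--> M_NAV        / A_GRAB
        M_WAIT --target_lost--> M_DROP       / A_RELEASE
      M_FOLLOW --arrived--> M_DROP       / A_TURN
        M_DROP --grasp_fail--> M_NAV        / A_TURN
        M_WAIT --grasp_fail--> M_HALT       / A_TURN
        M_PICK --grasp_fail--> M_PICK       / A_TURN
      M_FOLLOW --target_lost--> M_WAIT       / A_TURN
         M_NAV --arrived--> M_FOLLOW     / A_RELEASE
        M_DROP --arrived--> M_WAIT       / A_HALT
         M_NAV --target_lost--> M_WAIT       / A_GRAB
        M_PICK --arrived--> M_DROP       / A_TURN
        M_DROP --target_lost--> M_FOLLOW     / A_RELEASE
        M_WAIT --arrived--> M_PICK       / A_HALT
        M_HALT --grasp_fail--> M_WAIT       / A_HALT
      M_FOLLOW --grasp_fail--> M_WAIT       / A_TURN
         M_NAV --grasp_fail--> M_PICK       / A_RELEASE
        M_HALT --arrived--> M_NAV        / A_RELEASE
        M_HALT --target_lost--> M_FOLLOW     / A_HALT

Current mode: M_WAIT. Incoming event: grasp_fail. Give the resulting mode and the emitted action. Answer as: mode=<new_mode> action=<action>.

current mode = M_WAIT; filter table to that mode:
  (M_WAIT, target_lost) → (M_DROP, A_RELEASE)
  (M_WAIT, grasp_fail) → (M_HALT, A_TURN)  ← event matches
  (M_WAIT, arrived) → (M_PICK, A_HALT)
event = grasp_fail selects (M_HALT, A_TURN)

mode=M_HALT action=A_TURN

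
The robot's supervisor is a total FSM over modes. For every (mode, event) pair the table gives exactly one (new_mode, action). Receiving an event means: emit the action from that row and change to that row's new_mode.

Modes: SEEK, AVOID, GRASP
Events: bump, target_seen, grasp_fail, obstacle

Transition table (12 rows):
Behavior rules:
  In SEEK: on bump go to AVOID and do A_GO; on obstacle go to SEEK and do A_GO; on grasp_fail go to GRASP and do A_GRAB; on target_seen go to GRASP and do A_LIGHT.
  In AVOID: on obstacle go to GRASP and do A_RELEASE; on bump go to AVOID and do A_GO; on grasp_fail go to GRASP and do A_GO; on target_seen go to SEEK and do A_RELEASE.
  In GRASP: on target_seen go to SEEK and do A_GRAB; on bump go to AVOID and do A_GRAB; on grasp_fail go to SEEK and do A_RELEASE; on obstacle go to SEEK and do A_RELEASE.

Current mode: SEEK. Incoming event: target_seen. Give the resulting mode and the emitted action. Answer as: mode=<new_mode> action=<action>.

current mode = SEEK; filter table to that mode:
  (SEEK, bump) → (AVOID, A_GO)
  (SEEK, obstacle) → (SEEK, A_GO)
  (SEEK, grasp_fail) → (GRASP, A_GRAB)
  (SEEK, target_seen) → (GRASP, A_LIGHT)  ← event matches
event = target_seen selects (GRASP, A_LIGHT)

mode=GRASP action=A_LIGHT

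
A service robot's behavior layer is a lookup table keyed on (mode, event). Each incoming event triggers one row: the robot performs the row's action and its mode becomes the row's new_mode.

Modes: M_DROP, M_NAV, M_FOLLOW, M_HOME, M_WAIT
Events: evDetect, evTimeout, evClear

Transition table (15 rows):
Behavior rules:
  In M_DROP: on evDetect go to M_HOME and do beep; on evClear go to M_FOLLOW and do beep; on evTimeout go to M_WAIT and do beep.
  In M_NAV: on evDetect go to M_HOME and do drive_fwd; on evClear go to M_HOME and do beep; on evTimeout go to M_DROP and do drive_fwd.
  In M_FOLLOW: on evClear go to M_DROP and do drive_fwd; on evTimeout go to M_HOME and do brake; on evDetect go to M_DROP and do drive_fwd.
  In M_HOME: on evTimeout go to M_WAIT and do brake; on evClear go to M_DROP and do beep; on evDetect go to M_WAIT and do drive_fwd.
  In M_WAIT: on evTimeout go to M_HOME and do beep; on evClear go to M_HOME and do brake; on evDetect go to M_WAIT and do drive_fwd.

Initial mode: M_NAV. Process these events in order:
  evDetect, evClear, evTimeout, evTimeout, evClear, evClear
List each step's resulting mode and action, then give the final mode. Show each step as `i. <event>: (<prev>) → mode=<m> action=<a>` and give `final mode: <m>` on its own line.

1. evDetect: (M_NAV) → mode=M_HOME action=drive_fwd
2. evClear: (M_HOME) → mode=M_DROP action=beep
3. evTimeout: (M_DROP) → mode=M_WAIT action=beep
4. evTimeout: (M_WAIT) → mode=M_HOME action=beep
5. evClear: (M_HOME) → mode=M_DROP action=beep
6. evClear: (M_DROP) → mode=M_FOLLOW action=beep

final mode: M_FOLLOW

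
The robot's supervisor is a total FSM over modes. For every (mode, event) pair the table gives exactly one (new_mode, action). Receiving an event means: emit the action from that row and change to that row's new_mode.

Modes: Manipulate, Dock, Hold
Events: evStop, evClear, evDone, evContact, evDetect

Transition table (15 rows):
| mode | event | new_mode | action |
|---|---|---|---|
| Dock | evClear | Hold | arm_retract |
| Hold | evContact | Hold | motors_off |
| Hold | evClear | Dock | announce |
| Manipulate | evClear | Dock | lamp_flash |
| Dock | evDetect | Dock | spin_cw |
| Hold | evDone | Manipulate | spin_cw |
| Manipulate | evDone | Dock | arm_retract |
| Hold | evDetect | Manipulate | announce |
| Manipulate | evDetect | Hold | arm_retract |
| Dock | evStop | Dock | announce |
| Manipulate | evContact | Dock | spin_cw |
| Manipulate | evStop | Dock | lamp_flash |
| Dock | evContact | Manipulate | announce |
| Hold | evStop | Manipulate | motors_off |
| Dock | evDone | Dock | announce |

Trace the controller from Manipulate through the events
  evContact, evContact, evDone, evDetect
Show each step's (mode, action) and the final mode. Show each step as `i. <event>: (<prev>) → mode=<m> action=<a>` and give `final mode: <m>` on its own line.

final mode: Dock

1. evContact: (Manipulate) → mode=Dock action=spin_cw
2. evContact: (Dock) → mode=Manipulate action=announce
3. evDone: (Manipulate) → mode=Dock action=arm_retract
4. evDetect: (Dock) → mode=Dock action=spin_cw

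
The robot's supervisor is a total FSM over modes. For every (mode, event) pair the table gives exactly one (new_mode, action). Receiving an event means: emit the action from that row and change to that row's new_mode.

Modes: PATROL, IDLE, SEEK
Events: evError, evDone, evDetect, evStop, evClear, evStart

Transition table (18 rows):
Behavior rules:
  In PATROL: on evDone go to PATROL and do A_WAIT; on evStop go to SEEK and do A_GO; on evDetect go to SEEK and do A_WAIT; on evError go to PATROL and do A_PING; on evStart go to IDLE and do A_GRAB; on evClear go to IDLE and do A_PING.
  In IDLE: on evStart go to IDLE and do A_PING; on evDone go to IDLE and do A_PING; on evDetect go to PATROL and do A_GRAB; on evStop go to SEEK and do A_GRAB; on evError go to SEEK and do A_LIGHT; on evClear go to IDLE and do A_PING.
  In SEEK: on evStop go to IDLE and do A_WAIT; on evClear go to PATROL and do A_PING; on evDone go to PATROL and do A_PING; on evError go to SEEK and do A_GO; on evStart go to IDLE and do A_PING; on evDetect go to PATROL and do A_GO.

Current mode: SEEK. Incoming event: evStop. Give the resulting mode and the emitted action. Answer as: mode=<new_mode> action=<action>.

current mode = SEEK; filter table to that mode:
  (SEEK, evStop) → (IDLE, A_WAIT)  ← event matches
  (SEEK, evClear) → (PATROL, A_PING)
  (SEEK, evDone) → (PATROL, A_PING)
  (SEEK, evError) → (SEEK, A_GO)
  (SEEK, evStart) → (IDLE, A_PING)
  (SEEK, evDetect) → (PATROL, A_GO)
event = evStop selects (IDLE, A_WAIT)

mode=IDLE action=A_WAIT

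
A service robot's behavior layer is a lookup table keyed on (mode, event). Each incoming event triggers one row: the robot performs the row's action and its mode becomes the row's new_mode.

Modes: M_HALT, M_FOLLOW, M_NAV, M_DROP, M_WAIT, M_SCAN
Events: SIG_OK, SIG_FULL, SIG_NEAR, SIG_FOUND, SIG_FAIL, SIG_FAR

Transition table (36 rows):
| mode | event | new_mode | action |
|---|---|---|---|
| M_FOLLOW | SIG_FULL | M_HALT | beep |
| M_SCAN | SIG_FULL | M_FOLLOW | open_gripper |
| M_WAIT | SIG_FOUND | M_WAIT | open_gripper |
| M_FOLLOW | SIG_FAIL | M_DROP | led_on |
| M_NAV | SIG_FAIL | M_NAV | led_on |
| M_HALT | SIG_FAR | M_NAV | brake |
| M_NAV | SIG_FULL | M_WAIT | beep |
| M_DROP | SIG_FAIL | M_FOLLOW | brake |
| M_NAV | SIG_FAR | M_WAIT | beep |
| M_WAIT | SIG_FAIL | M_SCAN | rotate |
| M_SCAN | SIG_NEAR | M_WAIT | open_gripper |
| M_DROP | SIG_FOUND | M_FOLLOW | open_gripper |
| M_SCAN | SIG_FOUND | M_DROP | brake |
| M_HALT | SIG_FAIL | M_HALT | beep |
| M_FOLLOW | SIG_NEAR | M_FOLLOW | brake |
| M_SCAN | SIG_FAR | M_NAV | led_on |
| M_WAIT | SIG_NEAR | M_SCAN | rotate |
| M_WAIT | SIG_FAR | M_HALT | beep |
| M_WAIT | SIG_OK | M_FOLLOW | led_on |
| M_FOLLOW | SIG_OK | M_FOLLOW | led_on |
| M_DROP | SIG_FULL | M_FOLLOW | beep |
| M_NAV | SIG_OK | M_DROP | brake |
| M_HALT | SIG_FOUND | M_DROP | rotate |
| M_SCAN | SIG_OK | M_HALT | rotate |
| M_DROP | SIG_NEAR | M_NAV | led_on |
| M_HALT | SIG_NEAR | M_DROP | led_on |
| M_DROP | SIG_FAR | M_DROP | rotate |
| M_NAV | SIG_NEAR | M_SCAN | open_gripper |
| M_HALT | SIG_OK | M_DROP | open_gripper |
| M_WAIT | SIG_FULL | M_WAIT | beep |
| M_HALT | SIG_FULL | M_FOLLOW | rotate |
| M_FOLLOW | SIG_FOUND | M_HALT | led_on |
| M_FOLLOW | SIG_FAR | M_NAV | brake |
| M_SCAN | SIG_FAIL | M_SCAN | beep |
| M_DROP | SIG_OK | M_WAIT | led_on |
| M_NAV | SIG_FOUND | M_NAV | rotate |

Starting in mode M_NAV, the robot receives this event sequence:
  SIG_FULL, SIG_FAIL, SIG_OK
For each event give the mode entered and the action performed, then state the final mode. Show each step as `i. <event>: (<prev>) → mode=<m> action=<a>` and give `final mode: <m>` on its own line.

final mode: M_HALT

1. SIG_FULL: (M_NAV) → mode=M_WAIT action=beep
2. SIG_FAIL: (M_WAIT) → mode=M_SCAN action=rotate
3. SIG_OK: (M_SCAN) → mode=M_HALT action=rotate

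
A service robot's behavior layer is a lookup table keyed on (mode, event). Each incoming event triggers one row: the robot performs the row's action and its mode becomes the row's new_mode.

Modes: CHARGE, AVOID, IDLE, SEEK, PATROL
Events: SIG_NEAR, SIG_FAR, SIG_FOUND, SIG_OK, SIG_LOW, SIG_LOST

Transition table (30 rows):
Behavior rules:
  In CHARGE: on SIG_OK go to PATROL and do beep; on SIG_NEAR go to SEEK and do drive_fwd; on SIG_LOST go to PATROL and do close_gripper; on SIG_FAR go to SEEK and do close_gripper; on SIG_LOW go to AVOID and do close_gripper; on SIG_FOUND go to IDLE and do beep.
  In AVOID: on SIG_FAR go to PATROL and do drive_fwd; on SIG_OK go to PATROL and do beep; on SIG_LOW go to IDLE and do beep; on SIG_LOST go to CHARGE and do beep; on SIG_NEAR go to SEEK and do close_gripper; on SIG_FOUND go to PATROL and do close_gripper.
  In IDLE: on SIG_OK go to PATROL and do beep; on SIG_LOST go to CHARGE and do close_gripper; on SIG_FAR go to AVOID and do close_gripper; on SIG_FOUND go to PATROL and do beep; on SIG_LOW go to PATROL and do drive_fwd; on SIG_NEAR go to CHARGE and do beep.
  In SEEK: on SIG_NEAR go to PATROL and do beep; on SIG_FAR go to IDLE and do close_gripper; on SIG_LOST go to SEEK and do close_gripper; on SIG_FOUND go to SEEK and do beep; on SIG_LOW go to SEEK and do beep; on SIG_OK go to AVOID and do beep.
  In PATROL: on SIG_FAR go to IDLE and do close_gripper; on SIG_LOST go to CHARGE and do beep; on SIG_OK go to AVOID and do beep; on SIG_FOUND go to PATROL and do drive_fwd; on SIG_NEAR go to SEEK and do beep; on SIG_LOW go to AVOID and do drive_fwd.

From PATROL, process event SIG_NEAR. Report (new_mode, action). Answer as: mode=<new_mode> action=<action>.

mode=SEEK action=beep

current mode = PATROL; filter table to that mode:
  (PATROL, SIG_FAR) → (IDLE, close_gripper)
  (PATROL, SIG_LOST) → (CHARGE, beep)
  (PATROL, SIG_OK) → (AVOID, beep)
  (PATROL, SIG_FOUND) → (PATROL, drive_fwd)
  (PATROL, SIG_NEAR) → (SEEK, beep)  ← event matches
  (PATROL, SIG_LOW) → (AVOID, drive_fwd)
event = SIG_NEAR selects (SEEK, beep)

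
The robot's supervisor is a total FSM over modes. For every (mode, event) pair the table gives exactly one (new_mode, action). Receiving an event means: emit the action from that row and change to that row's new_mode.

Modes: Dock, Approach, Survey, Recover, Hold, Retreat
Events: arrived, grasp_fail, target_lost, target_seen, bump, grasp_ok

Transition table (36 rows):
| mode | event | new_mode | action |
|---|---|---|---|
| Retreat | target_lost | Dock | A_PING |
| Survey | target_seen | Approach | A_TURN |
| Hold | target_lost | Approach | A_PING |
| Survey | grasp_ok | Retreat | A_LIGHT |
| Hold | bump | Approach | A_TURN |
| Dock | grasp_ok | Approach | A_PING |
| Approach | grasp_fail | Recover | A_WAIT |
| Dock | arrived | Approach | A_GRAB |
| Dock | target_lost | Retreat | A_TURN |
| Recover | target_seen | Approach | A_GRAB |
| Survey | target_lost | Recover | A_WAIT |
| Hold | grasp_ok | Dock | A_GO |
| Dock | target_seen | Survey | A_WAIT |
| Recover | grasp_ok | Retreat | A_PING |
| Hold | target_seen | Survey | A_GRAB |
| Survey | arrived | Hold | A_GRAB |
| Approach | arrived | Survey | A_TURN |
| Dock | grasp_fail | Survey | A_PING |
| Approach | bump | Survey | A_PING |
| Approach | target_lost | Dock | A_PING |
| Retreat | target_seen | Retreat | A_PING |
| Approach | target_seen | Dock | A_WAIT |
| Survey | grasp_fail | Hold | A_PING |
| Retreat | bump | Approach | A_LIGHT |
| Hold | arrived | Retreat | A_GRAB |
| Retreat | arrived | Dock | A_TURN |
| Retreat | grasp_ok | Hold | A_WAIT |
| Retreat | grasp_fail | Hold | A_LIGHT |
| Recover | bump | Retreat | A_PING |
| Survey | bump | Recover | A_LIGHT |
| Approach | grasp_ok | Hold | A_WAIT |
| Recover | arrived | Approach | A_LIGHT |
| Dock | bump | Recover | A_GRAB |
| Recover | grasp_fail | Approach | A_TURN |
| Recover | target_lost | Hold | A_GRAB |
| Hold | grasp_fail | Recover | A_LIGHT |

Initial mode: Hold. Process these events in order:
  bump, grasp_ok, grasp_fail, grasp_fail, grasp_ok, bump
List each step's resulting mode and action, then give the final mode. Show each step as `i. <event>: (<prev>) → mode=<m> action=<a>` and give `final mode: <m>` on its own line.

1. bump: (Hold) → mode=Approach action=A_TURN
2. grasp_ok: (Approach) → mode=Hold action=A_WAIT
3. grasp_fail: (Hold) → mode=Recover action=A_LIGHT
4. grasp_fail: (Recover) → mode=Approach action=A_TURN
5. grasp_ok: (Approach) → mode=Hold action=A_WAIT
6. bump: (Hold) → mode=Approach action=A_TURN

final mode: Approach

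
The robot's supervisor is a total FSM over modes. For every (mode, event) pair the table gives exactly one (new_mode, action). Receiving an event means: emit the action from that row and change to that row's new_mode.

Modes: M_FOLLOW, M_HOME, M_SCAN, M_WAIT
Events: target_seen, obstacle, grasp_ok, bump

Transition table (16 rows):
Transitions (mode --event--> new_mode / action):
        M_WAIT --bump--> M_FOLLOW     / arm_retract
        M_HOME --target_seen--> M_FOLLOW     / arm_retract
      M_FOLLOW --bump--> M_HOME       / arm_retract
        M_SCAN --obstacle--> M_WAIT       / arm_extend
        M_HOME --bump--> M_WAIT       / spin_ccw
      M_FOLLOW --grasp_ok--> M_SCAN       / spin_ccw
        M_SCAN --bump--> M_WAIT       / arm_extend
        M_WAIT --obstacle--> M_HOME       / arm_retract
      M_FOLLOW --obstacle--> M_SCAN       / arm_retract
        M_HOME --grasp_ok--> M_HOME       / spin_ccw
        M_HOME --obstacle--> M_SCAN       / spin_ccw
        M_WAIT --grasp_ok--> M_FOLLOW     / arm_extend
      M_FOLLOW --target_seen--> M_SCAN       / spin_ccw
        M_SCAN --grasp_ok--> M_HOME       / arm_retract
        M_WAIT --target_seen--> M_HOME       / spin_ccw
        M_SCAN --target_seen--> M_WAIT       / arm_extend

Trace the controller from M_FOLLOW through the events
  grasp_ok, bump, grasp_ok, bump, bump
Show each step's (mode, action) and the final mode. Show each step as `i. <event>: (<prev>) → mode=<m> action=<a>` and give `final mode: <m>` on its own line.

1. grasp_ok: (M_FOLLOW) → mode=M_SCAN action=spin_ccw
2. bump: (M_SCAN) → mode=M_WAIT action=arm_extend
3. grasp_ok: (M_WAIT) → mode=M_FOLLOW action=arm_extend
4. bump: (M_FOLLOW) → mode=M_HOME action=arm_retract
5. bump: (M_HOME) → mode=M_WAIT action=spin_ccw

final mode: M_WAIT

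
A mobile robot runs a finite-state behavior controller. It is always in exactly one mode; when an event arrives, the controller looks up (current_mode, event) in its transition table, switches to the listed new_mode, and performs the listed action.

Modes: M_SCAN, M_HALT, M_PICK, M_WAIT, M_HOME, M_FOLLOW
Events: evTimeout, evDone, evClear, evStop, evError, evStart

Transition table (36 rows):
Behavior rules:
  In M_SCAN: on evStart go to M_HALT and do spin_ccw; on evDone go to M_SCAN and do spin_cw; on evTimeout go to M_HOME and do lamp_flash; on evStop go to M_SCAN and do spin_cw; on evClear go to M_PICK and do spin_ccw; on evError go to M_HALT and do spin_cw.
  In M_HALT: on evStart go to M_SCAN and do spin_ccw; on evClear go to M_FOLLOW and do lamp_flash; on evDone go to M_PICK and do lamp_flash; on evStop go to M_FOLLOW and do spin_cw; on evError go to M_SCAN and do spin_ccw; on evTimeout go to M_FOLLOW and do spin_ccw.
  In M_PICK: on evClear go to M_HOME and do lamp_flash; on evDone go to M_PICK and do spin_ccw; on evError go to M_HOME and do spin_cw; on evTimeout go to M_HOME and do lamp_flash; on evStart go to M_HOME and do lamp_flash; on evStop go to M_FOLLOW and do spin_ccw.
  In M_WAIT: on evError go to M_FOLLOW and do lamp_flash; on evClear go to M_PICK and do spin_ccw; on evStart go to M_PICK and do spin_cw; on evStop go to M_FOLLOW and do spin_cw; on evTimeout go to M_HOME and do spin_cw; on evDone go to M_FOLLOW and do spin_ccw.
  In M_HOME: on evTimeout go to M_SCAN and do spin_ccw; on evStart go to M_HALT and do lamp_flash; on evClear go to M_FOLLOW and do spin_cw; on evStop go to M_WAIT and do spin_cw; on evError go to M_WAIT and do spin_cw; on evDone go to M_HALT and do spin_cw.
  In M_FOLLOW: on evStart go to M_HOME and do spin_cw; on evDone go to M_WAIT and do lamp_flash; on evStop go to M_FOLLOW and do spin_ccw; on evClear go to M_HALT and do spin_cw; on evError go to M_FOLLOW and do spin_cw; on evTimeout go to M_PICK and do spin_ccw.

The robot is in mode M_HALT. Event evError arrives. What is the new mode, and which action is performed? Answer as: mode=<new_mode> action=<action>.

mode=M_SCAN action=spin_ccw

current mode = M_HALT; filter table to that mode:
  (M_HALT, evStart) → (M_SCAN, spin_ccw)
  (M_HALT, evClear) → (M_FOLLOW, lamp_flash)
  (M_HALT, evDone) → (M_PICK, lamp_flash)
  (M_HALT, evStop) → (M_FOLLOW, spin_cw)
  (M_HALT, evError) → (M_SCAN, spin_ccw)  ← event matches
  (M_HALT, evTimeout) → (M_FOLLOW, spin_ccw)
event = evError selects (M_SCAN, spin_ccw)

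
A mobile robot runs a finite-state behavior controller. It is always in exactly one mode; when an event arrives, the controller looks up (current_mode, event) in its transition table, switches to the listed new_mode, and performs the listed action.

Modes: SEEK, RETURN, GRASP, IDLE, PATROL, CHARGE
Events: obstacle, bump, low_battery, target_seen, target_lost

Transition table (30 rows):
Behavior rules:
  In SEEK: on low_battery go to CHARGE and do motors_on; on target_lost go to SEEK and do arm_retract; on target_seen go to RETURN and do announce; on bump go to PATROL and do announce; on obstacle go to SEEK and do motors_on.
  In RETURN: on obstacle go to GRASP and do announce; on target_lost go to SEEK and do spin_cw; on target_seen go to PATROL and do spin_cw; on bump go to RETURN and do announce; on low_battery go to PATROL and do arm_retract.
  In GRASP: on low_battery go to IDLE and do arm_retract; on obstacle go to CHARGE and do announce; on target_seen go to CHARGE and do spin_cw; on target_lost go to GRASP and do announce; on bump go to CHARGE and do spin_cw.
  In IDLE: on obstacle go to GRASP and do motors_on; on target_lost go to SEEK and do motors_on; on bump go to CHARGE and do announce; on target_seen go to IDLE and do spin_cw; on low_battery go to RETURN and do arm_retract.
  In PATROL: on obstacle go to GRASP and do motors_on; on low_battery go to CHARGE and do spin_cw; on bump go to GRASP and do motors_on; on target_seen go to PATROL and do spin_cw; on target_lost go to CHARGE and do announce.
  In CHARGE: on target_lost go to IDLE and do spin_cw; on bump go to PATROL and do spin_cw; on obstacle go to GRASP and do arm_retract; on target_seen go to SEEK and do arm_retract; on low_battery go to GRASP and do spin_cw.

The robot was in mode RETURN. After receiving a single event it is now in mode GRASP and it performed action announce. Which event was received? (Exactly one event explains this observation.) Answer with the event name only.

try obstacle: (RETURN, obstacle) → (GRASP, announce)  ← matches
try bump: (RETURN, bump) → (RETURN, announce)
try low_battery: (RETURN, low_battery) → (PATROL, arm_retract)
try target_seen: (RETURN, target_seen) → (PATROL, spin_cw)
try target_lost: (RETURN, target_lost) → (SEEK, spin_cw)

obstacle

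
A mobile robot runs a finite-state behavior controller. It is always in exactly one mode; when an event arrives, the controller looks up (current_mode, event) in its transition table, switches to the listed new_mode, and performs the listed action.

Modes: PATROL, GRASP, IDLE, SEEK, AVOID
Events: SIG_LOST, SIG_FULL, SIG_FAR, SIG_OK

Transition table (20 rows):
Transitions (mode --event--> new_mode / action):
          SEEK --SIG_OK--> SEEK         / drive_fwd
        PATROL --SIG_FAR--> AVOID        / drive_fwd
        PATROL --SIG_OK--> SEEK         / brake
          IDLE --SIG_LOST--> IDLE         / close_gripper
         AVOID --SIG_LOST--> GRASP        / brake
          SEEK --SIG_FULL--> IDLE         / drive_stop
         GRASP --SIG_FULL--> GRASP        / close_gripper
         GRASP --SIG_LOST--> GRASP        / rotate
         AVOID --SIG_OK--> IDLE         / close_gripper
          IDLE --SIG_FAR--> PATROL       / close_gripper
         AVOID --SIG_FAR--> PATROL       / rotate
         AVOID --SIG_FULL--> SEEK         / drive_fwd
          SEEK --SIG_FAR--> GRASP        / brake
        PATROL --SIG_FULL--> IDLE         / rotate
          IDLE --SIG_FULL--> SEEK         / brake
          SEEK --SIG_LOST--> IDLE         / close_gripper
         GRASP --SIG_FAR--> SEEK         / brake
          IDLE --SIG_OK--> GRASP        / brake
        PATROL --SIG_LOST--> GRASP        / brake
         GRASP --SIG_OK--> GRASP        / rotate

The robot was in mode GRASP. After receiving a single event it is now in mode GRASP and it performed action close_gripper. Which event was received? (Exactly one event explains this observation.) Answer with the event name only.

try SIG_LOST: (GRASP, SIG_LOST) → (GRASP, rotate)
try SIG_FULL: (GRASP, SIG_FULL) → (GRASP, close_gripper)  ← matches
try SIG_FAR: (GRASP, SIG_FAR) → (SEEK, brake)
try SIG_OK: (GRASP, SIG_OK) → (GRASP, rotate)

SIG_FULL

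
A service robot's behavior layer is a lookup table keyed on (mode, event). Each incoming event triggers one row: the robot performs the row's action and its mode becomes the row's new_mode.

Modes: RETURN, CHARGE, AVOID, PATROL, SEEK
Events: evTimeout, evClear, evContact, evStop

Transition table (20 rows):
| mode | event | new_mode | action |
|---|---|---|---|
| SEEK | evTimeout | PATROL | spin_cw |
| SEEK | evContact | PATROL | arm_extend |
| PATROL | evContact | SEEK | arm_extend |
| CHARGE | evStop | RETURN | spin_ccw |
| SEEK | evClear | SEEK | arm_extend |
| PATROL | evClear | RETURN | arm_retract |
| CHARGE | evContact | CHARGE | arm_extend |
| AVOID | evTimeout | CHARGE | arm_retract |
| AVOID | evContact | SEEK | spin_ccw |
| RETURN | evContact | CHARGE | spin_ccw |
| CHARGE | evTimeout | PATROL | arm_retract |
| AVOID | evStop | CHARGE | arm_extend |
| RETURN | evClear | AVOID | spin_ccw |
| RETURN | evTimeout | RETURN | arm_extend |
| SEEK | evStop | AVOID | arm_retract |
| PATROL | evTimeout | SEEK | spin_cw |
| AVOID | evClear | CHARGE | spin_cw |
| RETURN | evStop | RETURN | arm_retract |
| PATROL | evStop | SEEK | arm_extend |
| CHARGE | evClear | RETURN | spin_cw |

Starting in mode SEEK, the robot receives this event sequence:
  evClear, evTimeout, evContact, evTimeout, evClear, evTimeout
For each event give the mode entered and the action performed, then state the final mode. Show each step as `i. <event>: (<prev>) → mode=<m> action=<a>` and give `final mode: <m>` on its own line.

1. evClear: (SEEK) → mode=SEEK action=arm_extend
2. evTimeout: (SEEK) → mode=PATROL action=spin_cw
3. evContact: (PATROL) → mode=SEEK action=arm_extend
4. evTimeout: (SEEK) → mode=PATROL action=spin_cw
5. evClear: (PATROL) → mode=RETURN action=arm_retract
6. evTimeout: (RETURN) → mode=RETURN action=arm_extend

final mode: RETURN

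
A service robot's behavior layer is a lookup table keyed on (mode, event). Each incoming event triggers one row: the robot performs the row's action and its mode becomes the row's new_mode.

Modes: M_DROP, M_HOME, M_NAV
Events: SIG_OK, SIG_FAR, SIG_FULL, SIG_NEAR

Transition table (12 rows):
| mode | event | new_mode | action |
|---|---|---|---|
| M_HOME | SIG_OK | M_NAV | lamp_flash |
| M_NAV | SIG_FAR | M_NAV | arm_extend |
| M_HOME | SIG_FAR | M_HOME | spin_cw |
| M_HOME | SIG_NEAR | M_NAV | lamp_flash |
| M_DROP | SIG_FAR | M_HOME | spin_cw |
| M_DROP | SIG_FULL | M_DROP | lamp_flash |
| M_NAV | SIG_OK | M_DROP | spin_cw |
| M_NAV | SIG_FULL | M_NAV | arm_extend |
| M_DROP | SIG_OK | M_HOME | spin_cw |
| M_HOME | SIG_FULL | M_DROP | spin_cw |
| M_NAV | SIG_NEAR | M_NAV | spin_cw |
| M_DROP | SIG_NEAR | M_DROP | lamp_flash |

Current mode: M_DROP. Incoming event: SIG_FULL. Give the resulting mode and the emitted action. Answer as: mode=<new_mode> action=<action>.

mode=M_DROP action=lamp_flash

current mode = M_DROP; filter table to that mode:
  (M_DROP, SIG_FAR) → (M_HOME, spin_cw)
  (M_DROP, SIG_FULL) → (M_DROP, lamp_flash)  ← event matches
  (M_DROP, SIG_OK) → (M_HOME, spin_cw)
  (M_DROP, SIG_NEAR) → (M_DROP, lamp_flash)
event = SIG_FULL selects (M_DROP, lamp_flash)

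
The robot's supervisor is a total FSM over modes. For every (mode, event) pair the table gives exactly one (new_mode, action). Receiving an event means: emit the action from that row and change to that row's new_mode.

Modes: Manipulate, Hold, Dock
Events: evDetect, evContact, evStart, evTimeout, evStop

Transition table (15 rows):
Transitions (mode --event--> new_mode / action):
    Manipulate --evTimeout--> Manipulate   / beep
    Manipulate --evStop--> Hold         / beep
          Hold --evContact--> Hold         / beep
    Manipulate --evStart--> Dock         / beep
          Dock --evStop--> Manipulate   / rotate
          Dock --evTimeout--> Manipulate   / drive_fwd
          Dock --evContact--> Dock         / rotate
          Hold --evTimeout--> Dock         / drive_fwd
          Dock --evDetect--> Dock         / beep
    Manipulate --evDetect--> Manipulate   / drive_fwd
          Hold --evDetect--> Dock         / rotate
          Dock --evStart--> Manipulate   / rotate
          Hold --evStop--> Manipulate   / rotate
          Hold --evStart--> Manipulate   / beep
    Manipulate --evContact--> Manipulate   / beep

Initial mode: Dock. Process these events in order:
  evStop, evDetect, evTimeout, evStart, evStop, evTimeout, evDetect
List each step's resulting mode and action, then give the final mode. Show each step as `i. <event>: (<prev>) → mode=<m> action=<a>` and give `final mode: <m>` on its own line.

1. evStop: (Dock) → mode=Manipulate action=rotate
2. evDetect: (Manipulate) → mode=Manipulate action=drive_fwd
3. evTimeout: (Manipulate) → mode=Manipulate action=beep
4. evStart: (Manipulate) → mode=Dock action=beep
5. evStop: (Dock) → mode=Manipulate action=rotate
6. evTimeout: (Manipulate) → mode=Manipulate action=beep
7. evDetect: (Manipulate) → mode=Manipulate action=drive_fwd

final mode: Manipulate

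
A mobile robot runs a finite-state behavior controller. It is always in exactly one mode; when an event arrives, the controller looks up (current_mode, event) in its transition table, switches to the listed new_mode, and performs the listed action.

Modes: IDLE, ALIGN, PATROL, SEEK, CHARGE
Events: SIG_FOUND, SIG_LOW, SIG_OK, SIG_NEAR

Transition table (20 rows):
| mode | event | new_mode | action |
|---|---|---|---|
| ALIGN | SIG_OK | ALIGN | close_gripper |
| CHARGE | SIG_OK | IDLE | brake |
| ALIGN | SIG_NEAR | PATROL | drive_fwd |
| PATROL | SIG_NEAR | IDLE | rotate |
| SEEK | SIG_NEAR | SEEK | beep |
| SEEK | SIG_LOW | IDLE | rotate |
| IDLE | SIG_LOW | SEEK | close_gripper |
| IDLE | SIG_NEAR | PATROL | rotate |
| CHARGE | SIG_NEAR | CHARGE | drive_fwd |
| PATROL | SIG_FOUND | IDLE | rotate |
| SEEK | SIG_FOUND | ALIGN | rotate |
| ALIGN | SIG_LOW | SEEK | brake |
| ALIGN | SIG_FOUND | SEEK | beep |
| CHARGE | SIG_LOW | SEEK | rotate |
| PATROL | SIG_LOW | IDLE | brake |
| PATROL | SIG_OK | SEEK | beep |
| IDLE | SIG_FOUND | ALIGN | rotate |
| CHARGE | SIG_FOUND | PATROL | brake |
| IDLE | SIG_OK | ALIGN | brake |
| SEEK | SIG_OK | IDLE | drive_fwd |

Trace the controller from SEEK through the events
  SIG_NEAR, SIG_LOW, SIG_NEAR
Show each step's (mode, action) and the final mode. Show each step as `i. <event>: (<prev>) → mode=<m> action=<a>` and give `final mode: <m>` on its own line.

final mode: PATROL

1. SIG_NEAR: (SEEK) → mode=SEEK action=beep
2. SIG_LOW: (SEEK) → mode=IDLE action=rotate
3. SIG_NEAR: (IDLE) → mode=PATROL action=rotate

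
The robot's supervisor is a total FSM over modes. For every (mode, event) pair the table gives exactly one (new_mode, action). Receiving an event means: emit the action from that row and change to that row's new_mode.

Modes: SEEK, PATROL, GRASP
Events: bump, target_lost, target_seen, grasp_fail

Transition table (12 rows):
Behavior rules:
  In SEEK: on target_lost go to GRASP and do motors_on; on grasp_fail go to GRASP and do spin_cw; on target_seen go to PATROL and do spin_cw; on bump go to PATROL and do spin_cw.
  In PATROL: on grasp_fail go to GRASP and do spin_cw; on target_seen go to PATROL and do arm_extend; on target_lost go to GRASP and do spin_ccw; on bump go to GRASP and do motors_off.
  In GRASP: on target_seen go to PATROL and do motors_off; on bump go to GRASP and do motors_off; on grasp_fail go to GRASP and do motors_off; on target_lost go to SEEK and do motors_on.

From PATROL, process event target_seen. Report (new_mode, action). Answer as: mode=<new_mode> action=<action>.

current mode = PATROL; filter table to that mode:
  (PATROL, grasp_fail) → (GRASP, spin_cw)
  (PATROL, target_seen) → (PATROL, arm_extend)  ← event matches
  (PATROL, target_lost) → (GRASP, spin_ccw)
  (PATROL, bump) → (GRASP, motors_off)
event = target_seen selects (PATROL, arm_extend)

mode=PATROL action=arm_extend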